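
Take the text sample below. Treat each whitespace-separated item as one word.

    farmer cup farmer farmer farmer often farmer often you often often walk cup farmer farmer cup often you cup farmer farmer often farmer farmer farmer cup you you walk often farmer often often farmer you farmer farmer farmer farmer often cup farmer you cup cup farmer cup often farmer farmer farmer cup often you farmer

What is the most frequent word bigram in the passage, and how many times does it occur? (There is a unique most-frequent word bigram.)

"farmer farmer", 11 times

Bigram frequencies (highest first):
  farmer farmer: 11
  farmer cup: 5
  cup farmer: 5
  farmer often: 5
  often farmer: 5
  often you: 3
  … (14 more, each ≤ 3)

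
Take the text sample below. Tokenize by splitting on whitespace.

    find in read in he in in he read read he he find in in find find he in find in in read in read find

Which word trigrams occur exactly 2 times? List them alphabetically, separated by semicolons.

find in in; in read in

Trigram counts meeting the condition (exactly 2 times):
  find in in: 2
  in read in: 2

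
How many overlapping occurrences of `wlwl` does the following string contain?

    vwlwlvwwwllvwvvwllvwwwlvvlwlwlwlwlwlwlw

6

Sliding a length-4 window over the 39 characters (36 positions):
  position 2–5: wlwl
  position 27–30: wlwl
  position 29–32: wlwl
  position 31–34: wlwl
  position 33–36: wlwl
  position 35–38: wlwl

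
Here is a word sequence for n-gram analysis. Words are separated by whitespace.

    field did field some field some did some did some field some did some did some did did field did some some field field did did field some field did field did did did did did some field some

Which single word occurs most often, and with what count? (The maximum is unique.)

"did", 16 times

Unigram frequencies (highest first):
  did: 16
  some: 12
  field: 11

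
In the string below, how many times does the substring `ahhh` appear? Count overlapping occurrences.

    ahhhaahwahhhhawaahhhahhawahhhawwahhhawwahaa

5

Sliding a length-4 window over the 43 characters (40 positions):
  position 1–4: ahhh
  position 9–12: ahhh
  position 17–20: ahhh
  position 26–29: ahhh
  position 33–36: ahhh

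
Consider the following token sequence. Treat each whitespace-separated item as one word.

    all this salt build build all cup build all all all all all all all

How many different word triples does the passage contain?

9

15 tokens → 13 trigram windows in total.
Repeated trigrams (each contributes count−1 duplicates):
  all all all: 5
4 duplicate windows → 13 − 4 = 9 distinct.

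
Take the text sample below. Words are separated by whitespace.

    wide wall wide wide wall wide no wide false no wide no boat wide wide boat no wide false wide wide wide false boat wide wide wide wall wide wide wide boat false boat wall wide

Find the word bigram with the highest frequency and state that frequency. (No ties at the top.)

"wide wide", 8 times

Bigram frequencies (highest first):
  wide wide: 8
  wall wide: 4
  wide wall: 3
  no wide: 3
  wide false: 3
  wide no: 2
  … (9 more, each ≤ 2)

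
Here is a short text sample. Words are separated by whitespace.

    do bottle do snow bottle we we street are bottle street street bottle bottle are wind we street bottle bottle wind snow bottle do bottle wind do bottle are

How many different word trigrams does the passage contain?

29 tokens → 27 trigram windows in total.
Repeated trigrams (each contributes count−1 duplicates):
  street bottle bottle: 2
1 duplicate windows → 27 − 1 = 26 distinct.

26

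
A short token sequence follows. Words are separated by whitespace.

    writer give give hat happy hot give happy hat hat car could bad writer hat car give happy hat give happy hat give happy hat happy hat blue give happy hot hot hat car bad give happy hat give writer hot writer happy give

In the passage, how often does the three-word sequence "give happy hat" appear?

5

Scanning the 42 overlapping trigram windows for "give happy hat":
  position 7–9: give happy hat
  position 17–19: give happy hat
  position 20–22: give happy hat
  position 23–25: give happy hat
  position 36–38: give happy hat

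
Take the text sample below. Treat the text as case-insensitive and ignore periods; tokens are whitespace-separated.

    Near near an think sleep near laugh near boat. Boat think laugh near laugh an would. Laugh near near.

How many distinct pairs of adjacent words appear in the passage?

19 tokens → 18 bigram windows in total.
Repeated bigrams (each contributes count−1 duplicates):
  laugh near: 3
  near laugh: 2
  near near: 2
4 duplicate windows → 18 − 4 = 14 distinct.

14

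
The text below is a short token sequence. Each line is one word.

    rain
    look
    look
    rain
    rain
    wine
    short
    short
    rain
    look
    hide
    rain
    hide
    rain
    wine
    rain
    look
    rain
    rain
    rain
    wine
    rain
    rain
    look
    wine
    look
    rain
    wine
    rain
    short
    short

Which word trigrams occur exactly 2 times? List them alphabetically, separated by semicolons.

Trigram counts meeting the condition (exactly 2 times):
  look rain rain: 2
  rain rain wine: 2

look rain rain; rain rain wine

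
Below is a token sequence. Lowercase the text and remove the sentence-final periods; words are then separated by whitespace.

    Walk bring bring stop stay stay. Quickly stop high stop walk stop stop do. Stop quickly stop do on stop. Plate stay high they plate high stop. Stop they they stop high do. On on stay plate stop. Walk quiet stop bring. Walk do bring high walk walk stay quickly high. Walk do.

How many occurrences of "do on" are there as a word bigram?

2

Scanning the 52 overlapping bigram windows for "do on":
  position 18–19: do on
  position 33–34: do on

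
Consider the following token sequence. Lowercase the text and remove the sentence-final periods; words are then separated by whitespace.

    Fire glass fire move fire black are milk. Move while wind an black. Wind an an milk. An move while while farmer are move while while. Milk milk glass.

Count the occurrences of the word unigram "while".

Scanning the 29 tokens for "while":
  position 10: while
  position 20: while
  position 21: while
  position 25: while
  position 26: while

5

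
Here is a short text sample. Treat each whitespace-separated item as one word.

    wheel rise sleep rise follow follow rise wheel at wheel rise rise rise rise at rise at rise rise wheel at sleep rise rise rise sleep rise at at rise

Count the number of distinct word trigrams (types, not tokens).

23

30 tokens → 28 trigram windows in total.
Repeated trigrams (each contributes count−1 duplicates):
  rise rise rise: 3
  rise at rise: 2
  rise sleep rise: 2
  rise wheel at: 2
5 duplicate windows → 28 − 5 = 23 distinct.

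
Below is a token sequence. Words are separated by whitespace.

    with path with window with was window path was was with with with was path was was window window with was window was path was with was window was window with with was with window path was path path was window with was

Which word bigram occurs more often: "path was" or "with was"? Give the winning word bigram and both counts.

"path was": 5 occurrences
"with was": 6 occurrences

"with was" (6 vs 5)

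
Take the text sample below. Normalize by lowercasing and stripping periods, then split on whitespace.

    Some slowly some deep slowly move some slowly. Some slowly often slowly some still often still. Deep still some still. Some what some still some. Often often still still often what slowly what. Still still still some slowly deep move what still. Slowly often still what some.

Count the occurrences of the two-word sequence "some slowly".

4

Scanning the 46 overlapping bigram windows for "some slowly":
  position 1–2: some slowly
  position 7–8: some slowly
  position 9–10: some slowly
  position 37–38: some slowly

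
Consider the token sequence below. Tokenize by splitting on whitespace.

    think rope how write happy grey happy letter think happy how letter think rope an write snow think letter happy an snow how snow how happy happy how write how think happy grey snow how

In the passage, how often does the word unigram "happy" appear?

7

Scanning the 35 tokens for "happy":
  position 5: happy
  position 7: happy
  position 10: happy
  position 20: happy
  position 26: happy
  position 27: happy
  position 32: happy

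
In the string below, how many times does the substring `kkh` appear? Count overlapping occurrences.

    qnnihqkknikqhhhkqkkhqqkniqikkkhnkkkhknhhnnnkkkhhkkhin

Sliding a length-3 window over the 53 characters (51 positions):
  position 18–20: kkh
  position 29–31: kkh
  position 34–36: kkh
  position 45–47: kkh
  position 49–51: kkh

5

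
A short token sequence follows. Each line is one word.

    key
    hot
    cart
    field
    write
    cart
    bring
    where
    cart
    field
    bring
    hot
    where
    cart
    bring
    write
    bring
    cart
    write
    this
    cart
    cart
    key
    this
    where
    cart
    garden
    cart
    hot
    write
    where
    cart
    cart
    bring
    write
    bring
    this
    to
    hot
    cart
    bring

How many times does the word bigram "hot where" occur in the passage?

Scanning the 40 overlapping bigram windows for "hot where":
  position 12–13: hot where

1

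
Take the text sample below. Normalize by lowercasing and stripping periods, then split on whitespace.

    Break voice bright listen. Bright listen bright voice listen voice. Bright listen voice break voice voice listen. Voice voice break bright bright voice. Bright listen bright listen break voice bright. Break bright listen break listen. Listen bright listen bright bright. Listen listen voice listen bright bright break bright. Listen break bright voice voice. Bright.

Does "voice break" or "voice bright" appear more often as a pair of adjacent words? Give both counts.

"voice break": 2 occurrences
"voice bright": 5 occurrences

"voice bright" (5 vs 2)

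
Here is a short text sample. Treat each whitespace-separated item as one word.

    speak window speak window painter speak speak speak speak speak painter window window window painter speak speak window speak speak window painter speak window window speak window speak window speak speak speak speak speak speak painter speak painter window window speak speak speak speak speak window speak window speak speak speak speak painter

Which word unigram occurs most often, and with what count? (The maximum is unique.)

"speak", 31 times

Unigram frequencies (highest first):
  speak: 31
  window: 15
  painter: 7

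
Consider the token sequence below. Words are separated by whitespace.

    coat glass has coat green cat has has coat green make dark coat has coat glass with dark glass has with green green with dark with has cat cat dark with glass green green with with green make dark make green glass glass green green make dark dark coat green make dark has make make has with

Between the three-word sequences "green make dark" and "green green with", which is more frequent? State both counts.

"green make dark" (4 vs 2)

"green make dark": 4 occurrences
"green green with": 2 occurrences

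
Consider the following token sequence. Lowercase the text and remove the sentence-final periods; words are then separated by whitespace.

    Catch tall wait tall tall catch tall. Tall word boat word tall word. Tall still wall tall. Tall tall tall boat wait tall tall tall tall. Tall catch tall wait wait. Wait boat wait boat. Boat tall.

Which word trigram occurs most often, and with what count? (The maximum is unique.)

"tall tall tall", 5 times

Trigram frequencies (highest first):
  tall tall tall: 5
  catch tall wait: 2
  wait tall tall: 2
  tall tall catch: 2
  tall catch tall: 2
  tall wait tall: 1
  … (21 more, each ≤ 1)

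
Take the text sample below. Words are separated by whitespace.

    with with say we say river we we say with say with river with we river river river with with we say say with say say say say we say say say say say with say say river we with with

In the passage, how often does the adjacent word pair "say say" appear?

9

Scanning the 40 overlapping bigram windows for "say say":
  position 22–23: say say
  position 25–26: say say
  position 26–27: say say
  position 27–28: say say
  position 30–31: say say
  position 31–32: say say
  position 32–33: say say
  position 33–34: say say
  position 36–37: say say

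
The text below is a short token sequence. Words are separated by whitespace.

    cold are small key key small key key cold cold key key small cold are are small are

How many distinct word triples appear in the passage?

18 tokens → 16 trigram windows in total.
Repeated trigrams (each contributes count−1 duplicates):
  key key small: 2
  small key key: 2
2 duplicate windows → 16 − 2 = 14 distinct.

14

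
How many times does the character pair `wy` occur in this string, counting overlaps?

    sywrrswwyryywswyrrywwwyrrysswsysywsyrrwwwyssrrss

4

Sliding a length-2 window over the 48 characters (47 positions):
  position 8–9: wy
  position 15–16: wy
  position 22–23: wy
  position 41–42: wy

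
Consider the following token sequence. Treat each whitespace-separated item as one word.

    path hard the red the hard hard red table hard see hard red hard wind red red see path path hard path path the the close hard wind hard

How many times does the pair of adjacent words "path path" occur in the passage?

2

Scanning the 28 overlapping bigram windows for "path path":
  position 19–20: path path
  position 22–23: path path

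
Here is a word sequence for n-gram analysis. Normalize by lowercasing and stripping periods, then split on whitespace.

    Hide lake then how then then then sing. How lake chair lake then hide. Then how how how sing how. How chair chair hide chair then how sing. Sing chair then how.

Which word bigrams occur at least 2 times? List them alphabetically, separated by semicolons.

chair then; how how; how sing; lake then; sing how; then how; then then

Bigram counts meeting the condition (at least 2 times):
  chair then: 2
  how how: 3
  how sing: 2
  lake then: 2
  sing how: 2
  then how: 4
  then then: 2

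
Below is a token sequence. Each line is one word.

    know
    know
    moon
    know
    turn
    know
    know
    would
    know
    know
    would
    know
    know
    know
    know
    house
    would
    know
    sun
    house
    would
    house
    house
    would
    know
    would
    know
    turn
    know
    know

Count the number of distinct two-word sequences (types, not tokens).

13

30 tokens → 29 bigram windows in total.
Repeated bigrams (each contributes count−1 duplicates):
  know know: 7
  would know: 5
  house would: 3
  know would: 3
  know turn: 2
  turn know: 2
16 duplicate windows → 29 − 16 = 13 distinct.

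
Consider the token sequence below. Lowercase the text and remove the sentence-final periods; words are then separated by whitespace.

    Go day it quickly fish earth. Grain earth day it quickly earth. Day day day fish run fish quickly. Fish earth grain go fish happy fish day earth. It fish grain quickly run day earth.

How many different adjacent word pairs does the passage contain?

35 tokens → 34 bigram windows in total.
Repeated bigrams (each contributes count−1 duplicates):
  day day: 2
  day earth: 2
  day it: 2
  earth day: 2
  earth grain: 2
  fish earth: 2
  it quickly: 2
  quickly fish: 2
8 duplicate windows → 34 − 8 = 26 distinct.

26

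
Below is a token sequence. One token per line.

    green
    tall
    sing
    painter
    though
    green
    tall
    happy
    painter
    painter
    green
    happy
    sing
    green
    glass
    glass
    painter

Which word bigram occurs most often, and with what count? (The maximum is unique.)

"green tall", 2 times

Bigram frequencies (highest first):
  green tall: 2
  tall sing: 1
  sing painter: 1
  painter though: 1
  though green: 1
  tall happy: 1
  … (9 more, each ≤ 1)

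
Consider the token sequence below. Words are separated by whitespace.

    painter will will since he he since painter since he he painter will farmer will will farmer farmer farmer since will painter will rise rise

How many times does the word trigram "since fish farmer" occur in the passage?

0

Scanning the 23 overlapping trigram windows for "since fish farmer":
  (none found)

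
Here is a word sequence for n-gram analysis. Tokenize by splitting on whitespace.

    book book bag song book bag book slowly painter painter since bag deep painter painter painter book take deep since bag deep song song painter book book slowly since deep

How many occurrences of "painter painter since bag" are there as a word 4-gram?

Scanning the 27 overlapping 4-gram windows for "painter painter since bag":
  position 9–12: painter painter since bag

1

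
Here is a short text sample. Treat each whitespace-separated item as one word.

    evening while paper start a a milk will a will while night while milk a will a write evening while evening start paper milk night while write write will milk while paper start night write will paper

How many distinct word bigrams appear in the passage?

29

37 tokens → 36 bigram windows in total.
Repeated bigrams (each contributes count−1 duplicates):
  a will: 2
  evening while: 2
  night while: 2
  paper start: 2
  while paper: 2
  will a: 2
  write will: 2
7 duplicate windows → 36 − 7 = 29 distinct.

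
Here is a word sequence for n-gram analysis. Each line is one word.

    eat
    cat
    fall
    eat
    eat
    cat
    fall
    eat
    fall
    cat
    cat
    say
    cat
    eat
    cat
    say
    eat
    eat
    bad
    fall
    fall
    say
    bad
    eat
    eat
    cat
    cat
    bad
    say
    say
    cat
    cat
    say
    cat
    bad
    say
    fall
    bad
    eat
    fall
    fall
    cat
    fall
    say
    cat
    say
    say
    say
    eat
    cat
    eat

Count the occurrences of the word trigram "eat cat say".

Scanning the 49 overlapping trigram windows for "eat cat say":
  position 14–16: eat cat say

1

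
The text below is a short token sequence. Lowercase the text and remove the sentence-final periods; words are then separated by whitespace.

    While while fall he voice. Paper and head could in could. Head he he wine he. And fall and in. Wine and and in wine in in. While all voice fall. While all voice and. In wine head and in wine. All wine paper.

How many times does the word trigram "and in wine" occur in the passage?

4

Scanning the 42 overlapping trigram windows for "and in wine":
  position 19–21: and in wine
  position 23–25: and in wine
  position 35–37: and in wine
  position 39–41: and in wine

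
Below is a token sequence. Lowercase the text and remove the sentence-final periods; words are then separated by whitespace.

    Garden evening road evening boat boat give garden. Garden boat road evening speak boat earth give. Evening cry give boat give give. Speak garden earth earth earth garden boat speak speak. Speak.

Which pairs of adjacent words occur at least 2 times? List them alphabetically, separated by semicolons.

boat give; earth earth; garden boat; road evening; speak speak

Bigram counts meeting the condition (at least 2 times):
  boat give: 2
  earth earth: 2
  garden boat: 2
  road evening: 2
  speak speak: 2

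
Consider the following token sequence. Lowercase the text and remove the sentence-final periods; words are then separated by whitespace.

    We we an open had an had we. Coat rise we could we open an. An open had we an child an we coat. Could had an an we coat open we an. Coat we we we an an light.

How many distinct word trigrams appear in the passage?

40 tokens → 38 trigram windows in total.
Repeated trigrams (each contributes count−1 duplicates):
  an open had: 2
  an we coat: 2
  we we an: 2
3 duplicate windows → 38 − 3 = 35 distinct.

35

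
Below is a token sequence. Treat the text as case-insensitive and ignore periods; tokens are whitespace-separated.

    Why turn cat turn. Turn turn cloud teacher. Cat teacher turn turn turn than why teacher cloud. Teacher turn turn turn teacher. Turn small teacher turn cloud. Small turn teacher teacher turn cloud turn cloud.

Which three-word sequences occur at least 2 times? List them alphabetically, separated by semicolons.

Trigram counts meeting the condition (at least 2 times):
  teacher turn cloud: 2
  teacher turn turn: 2
  turn turn turn: 3

teacher turn cloud; teacher turn turn; turn turn turn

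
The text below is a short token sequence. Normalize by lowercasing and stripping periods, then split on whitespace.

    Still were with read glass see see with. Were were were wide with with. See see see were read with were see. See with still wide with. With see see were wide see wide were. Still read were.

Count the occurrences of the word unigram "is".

Scanning the 38 tokens for "is":
  (none found)

0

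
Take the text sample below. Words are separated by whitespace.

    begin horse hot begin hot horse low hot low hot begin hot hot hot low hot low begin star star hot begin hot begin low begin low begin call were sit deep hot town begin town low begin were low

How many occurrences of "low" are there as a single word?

8

Scanning the 40 tokens for "low":
  position 7: low
  position 9: low
  position 15: low
  position 17: low
  position 25: low
  position 27: low
  position 37: low
  position 40: low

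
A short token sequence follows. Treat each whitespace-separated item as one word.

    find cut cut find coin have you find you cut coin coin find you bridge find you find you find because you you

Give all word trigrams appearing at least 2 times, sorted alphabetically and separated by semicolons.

find you find; you find you

Trigram counts meeting the condition (at least 2 times):
  find you find: 2
  you find you: 2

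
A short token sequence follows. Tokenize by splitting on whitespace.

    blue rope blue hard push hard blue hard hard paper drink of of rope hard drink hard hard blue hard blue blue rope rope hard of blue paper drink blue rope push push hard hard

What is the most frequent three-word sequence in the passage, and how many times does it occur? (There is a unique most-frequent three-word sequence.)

"hard blue hard", 2 times

Trigram frequencies (highest first):
  hard blue hard: 2
  blue rope blue: 1
  rope blue hard: 1
  blue hard push: 1
  hard push hard: 1
  push hard blue: 1
  … (26 more, each ≤ 1)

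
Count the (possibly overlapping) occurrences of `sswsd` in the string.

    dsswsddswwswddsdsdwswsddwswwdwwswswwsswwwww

Sliding a length-5 window over the 43 characters (39 positions):
  position 2–6: sswsd

1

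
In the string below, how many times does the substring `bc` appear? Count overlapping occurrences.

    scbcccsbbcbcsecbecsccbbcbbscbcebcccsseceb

6

Sliding a length-2 window over the 41 characters (40 positions):
  position 3–4: bc
  position 9–10: bc
  position 11–12: bc
  position 23–24: bc
  position 29–30: bc
  position 32–33: bc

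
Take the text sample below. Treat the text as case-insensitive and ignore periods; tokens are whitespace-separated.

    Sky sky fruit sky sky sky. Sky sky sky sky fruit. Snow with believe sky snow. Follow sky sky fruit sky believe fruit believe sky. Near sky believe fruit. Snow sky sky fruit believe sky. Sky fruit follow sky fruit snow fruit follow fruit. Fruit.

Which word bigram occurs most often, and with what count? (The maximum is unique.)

"sky sky", 10 times

Bigram frequencies (highest first):
  sky sky: 10
  sky fruit: 6
  fruit snow: 3
  believe sky: 3
  fruit sky: 2
  follow sky: 2
  … (14 more, each ≤ 2)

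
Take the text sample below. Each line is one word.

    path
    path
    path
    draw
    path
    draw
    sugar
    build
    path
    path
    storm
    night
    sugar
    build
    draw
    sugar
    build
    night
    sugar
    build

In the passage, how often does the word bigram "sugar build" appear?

4

Scanning the 19 overlapping bigram windows for "sugar build":
  position 7–8: sugar build
  position 13–14: sugar build
  position 16–17: sugar build
  position 19–20: sugar build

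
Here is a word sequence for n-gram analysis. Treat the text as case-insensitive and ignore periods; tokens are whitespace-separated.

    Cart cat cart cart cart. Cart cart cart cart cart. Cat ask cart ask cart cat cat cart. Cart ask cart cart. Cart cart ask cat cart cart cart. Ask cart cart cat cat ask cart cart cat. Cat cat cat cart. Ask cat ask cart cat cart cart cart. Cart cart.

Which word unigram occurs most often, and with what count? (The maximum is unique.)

"cart", 31 times

Unigram frequencies (highest first):
  cart: 31
  cat: 13
  ask: 8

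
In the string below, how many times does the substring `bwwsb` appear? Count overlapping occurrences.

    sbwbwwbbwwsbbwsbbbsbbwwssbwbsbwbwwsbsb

2

Sliding a length-5 window over the 38 characters (34 positions):
  position 8–12: bwwsb
  position 32–36: bwwsb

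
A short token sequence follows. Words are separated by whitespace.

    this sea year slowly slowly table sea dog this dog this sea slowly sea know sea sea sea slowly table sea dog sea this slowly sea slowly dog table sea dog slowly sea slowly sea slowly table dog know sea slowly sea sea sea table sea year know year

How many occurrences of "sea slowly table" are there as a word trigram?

Scanning the 47 overlapping trigram windows for "sea slowly table":
  position 18–20: sea slowly table
  position 35–37: sea slowly table

2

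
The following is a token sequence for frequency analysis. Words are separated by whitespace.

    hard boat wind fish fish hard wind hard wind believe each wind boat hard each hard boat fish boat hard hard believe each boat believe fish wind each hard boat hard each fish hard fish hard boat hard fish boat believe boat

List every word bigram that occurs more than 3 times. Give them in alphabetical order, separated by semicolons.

Bigram counts meeting the condition (more than 3 times):
  boat hard: 4
  hard boat: 4

boat hard; hard boat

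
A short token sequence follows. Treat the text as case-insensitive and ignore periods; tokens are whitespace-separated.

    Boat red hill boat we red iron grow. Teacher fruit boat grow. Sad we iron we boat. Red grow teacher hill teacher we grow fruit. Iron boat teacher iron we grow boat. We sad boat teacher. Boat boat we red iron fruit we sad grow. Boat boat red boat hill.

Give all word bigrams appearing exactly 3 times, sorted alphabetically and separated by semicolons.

Bigram counts meeting the condition (exactly 3 times):
  boat red: 3
  boat we: 3

boat red; boat we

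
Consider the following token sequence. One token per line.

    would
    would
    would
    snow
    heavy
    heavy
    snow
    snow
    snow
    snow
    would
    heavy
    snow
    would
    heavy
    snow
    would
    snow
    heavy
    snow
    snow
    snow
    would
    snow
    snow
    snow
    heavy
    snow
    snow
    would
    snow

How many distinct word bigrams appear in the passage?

31 tokens → 30 bigram windows in total.
Repeated bigrams (each contributes count−1 duplicates):
  snow snow: 8
  heavy snow: 5
  snow would: 5
  would snow: 4
  snow heavy: 3
  would heavy: 2
  would would: 2
22 duplicate windows → 30 − 22 = 8 distinct.

8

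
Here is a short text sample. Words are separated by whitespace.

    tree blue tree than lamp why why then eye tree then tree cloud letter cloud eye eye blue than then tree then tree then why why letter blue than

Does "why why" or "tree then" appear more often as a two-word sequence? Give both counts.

"why why": 2 occurrences
"tree then": 3 occurrences

"tree then" (3 vs 2)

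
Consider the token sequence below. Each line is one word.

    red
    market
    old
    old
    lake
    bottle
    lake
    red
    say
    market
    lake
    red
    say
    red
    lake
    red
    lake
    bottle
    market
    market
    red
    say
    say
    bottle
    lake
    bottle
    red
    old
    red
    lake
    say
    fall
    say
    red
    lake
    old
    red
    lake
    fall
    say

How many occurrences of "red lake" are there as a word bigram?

5

Scanning the 39 overlapping bigram windows for "red lake":
  position 14–15: red lake
  position 16–17: red lake
  position 29–30: red lake
  position 34–35: red lake
  position 37–38: red lake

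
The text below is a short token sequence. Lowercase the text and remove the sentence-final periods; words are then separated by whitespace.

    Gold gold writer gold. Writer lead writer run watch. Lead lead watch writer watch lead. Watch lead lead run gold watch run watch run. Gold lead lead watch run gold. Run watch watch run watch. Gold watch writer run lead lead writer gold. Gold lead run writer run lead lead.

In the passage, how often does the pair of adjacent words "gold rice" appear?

0

Scanning the 49 overlapping bigram windows for "gold rice":
  (none found)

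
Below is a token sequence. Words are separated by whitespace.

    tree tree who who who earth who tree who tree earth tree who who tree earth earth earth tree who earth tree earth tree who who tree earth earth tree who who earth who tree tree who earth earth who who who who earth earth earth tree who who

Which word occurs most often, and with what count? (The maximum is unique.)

"who", 20 times

Unigram frequencies (highest first):
  who: 20
  earth: 15
  tree: 14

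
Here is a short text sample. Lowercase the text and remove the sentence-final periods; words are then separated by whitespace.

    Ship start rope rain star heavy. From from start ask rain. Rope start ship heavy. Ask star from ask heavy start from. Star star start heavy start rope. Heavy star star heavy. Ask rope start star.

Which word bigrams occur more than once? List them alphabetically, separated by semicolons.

Bigram counts meeting the condition (more than once):
  heavy ask: 2
  heavy start: 2
  rope start: 2
  star heavy: 2
  star star: 2
  start rope: 2

heavy ask; heavy start; rope start; star heavy; star star; start rope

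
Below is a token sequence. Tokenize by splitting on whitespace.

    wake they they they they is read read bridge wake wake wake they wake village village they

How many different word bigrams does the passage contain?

12

17 tokens → 16 bigram windows in total.
Repeated bigrams (each contributes count−1 duplicates):
  they they: 3
  wake they: 2
  wake wake: 2
4 duplicate windows → 16 − 4 = 12 distinct.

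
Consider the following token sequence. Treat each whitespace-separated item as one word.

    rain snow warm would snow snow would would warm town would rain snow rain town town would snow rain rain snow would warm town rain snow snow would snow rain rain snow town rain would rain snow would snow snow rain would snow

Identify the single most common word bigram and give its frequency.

Bigram frequencies (highest first):
  rain snow: 6
  would snow: 5
  snow would: 4
  snow rain: 4
  snow snow: 3
  would warm: 2
  … (12 more, each ≤ 2)

"rain snow", 6 times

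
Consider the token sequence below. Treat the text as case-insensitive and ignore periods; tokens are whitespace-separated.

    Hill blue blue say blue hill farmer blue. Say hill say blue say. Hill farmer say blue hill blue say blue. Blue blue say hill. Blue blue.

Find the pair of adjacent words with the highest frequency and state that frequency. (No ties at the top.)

Bigram frequencies (highest first):
  blue say: 5
  blue blue: 4
  say blue: 4
  hill blue: 3
  say hill: 3
  blue hill: 2
  … (4 more, each ≤ 2)

"blue say", 5 times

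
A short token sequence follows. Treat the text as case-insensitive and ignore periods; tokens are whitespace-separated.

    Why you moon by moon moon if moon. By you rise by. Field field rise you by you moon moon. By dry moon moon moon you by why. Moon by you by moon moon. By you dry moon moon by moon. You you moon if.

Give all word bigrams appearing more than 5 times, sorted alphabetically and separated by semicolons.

moon by; moon moon

Bigram counts meeting the condition (more than 5 times):
  moon by: 6
  moon moon: 6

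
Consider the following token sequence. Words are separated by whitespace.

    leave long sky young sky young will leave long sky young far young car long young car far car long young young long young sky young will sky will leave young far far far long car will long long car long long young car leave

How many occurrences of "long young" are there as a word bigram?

4

Scanning the 44 overlapping bigram windows for "long young":
  position 15–16: long young
  position 20–21: long young
  position 23–24: long young
  position 42–43: long young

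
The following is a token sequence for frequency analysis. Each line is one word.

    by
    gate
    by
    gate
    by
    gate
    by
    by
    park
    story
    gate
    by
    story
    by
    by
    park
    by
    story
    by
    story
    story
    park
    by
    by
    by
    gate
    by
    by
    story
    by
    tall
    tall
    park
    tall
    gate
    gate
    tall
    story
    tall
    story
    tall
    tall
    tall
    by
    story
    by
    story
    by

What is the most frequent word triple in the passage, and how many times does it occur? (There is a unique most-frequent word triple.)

"by story by", 5 times

Trigram frequencies (highest first):
  by story by: 5
  by gate by: 4
  gate by gate: 2
  gate by by: 2
  by by park: 2
  story by story: 2
  … (28 more, each ≤ 2)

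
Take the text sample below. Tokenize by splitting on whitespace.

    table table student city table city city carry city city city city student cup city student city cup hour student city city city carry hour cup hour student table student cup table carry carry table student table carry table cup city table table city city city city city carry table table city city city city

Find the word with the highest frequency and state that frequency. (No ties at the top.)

"city", 22 times

Unigram frequencies (highest first):
  city: 22
  table: 12
  student: 7
  carry: 6
  cup: 5
  hour: 3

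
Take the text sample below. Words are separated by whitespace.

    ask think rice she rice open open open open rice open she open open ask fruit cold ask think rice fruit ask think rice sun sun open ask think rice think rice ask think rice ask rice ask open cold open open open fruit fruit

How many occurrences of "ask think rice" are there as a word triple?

Scanning the 43 overlapping trigram windows for "ask think rice":
  position 1–3: ask think rice
  position 18–20: ask think rice
  position 22–24: ask think rice
  position 28–30: ask think rice
  position 33–35: ask think rice

5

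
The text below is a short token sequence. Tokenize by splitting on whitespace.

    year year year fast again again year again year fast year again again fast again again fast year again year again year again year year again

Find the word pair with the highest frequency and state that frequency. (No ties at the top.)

Bigram frequencies (highest first):
  year again: 6
  again year: 5
  year year: 3
  again again: 3
  year fast: 2
  fast again: 2
  … (2 more, each ≤ 2)

"year again", 6 times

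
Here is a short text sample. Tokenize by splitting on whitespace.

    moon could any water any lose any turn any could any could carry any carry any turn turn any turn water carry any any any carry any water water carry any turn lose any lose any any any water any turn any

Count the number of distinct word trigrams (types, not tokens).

42 tokens → 40 trigram windows in total.
Repeated trigrams (each contributes count−1 duplicates):
  any any any: 2
  any carry any: 2
  any lose any: 2
  any turn any: 2
  any water any: 2
  carry any turn: 2
  water carry any: 2
7 duplicate windows → 40 − 7 = 33 distinct.

33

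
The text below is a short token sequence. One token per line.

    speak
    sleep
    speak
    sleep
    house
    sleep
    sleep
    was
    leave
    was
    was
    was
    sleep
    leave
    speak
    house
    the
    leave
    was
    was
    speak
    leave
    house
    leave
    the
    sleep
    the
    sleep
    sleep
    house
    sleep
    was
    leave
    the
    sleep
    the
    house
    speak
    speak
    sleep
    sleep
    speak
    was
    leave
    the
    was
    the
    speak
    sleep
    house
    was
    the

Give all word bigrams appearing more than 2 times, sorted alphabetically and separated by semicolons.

leave the; sleep house; sleep sleep; speak sleep; the sleep; was leave; was was

Bigram counts meeting the condition (more than 2 times):
  leave the: 3
  sleep house: 3
  sleep sleep: 3
  speak sleep: 4
  the sleep: 3
  was leave: 3
  was was: 3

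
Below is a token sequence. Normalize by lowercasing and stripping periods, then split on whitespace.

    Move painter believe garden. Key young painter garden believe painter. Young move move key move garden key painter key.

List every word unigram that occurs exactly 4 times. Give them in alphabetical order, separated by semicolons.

key; move; painter

Unigram counts meeting the condition (exactly 4 times):
  key: 4
  move: 4
  painter: 4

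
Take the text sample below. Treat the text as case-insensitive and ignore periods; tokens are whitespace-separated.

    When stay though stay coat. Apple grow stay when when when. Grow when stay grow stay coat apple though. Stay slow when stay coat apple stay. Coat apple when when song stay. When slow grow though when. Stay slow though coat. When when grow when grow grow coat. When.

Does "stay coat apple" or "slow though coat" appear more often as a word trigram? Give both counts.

"stay coat apple" (4 vs 1)

"stay coat apple": 4 occurrences
"slow though coat": 1 occurrence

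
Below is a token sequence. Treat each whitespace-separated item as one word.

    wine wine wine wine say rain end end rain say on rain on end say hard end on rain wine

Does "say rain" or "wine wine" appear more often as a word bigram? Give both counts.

"wine wine" (3 vs 1)

"say rain": 1 occurrence
"wine wine": 3 occurrences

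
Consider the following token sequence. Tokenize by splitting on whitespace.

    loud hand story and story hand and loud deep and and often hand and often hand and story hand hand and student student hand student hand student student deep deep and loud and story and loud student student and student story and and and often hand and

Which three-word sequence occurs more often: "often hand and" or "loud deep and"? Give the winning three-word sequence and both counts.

"often hand and" (3 vs 1)

"often hand and": 3 occurrences
"loud deep and": 1 occurrence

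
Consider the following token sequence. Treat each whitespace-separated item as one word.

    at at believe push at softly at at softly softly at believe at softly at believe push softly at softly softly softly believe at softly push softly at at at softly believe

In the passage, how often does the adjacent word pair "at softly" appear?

Scanning the 31 overlapping bigram windows for "at softly":
  position 5–6: at softly
  position 8–9: at softly
  position 13–14: at softly
  position 19–20: at softly
  position 24–25: at softly
  position 30–31: at softly

6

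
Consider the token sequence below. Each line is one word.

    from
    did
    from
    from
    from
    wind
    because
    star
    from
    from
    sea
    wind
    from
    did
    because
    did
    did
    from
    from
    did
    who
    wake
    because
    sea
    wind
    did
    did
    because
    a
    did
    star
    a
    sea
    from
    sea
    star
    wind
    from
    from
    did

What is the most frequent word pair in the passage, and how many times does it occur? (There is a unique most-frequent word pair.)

"from from", 5 times

Bigram frequencies (highest first):
  from from: 5
  from did: 4
  did from: 2
  from sea: 2
  sea wind: 2
  wind from: 2
  … (20 more, each ≤ 2)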